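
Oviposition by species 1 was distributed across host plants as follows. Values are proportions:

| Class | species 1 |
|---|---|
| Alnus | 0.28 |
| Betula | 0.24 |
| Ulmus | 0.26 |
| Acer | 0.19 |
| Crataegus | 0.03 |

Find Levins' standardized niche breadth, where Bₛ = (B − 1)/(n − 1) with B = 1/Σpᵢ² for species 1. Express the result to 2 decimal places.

0.79

Σpᵢ² = 0.28² + 0.24² + 0.26² + 0.19² + 0.03² = 0.0784 + 0.0576 + 0.0676 + 0.0361 + 0.0009 = 0.2406
B = 1 / 0.2406 = 4.1563
Bₛ = (B − 1)/(n − 1) = (4.1563 − 1)/(5 − 1) = 3.1563/4 = 0.7891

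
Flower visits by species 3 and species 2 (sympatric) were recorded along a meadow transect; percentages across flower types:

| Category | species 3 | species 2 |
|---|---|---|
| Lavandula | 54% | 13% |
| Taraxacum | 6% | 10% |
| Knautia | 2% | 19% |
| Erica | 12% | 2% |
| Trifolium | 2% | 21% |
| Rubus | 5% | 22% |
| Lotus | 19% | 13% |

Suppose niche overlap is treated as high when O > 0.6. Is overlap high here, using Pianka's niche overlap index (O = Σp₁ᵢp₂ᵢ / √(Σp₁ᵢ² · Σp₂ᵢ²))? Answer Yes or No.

No

Convert percentages to proportions (divide by 100).
Σ p₁ᵢp₂ᵢ = 0.0702 + 0.0060 + 0.0038 + 0.0024 + 0.0042 + 0.0110 + 0.0247 = 0.1223
Σp_1ᵢ² = 0.54² + 0.06² + 0.02² + 0.12² + 0.02² + 0.05² + 0.19² = 0.2916 + 0.0036 + 0.0004 + 0.0144 + 0.0004 + 0.0025 + 0.0361 = 0.3490
Σp_2ᵢ² = 0.13² + 0.10² + 0.19² + 0.02² + 0.21² + 0.22² + 0.13² = 0.0169 + 0.0100 + 0.0361 + 0.0004 + 0.0441 + 0.0484 + 0.0169 = 0.1728
O = 0.1223 / √(0.3490 × 0.1728) = 0.1223 / 0.24558 = 0.4980
O = 0.4980 < 0.6 → No.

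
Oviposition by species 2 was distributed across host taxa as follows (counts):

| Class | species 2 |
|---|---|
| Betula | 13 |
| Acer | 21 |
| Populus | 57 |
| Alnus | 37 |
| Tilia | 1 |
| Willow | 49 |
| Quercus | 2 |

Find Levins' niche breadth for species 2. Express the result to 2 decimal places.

4.24

Proportions for species 2 (n=180): 13/180=0.0722, 21/180=0.1167, 57/180=0.3167, 37/180=0.2056, 1/180=0.0056, 49/180=0.2722, 2/180=0.0111
Σpᵢ² = 0.0722² + 0.1167² + 0.3167² + 0.2056² + 0.0056² + 0.2722² + 0.0111² = 0.005213 + 0.013619 + 0.100299 + 0.042271 + 0.000031 + 0.074093 + 0.000123 = 0.235649
B = 1 / 0.235649 = 4.2436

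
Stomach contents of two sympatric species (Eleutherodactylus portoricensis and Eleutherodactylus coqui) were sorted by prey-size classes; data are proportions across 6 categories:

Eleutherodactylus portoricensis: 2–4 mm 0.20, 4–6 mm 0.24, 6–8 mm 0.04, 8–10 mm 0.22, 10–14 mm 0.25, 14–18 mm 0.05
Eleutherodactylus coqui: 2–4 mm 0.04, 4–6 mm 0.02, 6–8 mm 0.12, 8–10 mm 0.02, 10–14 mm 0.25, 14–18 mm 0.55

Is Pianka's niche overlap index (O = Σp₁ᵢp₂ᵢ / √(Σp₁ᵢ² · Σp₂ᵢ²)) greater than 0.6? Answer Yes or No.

Σ p₁ᵢp₂ᵢ = 0.0080 + 0.0048 + 0.0048 + 0.0044 + 0.0625 + 0.0275 = 0.1120
Σp_1ᵢ² = 0.20² + 0.24² + 0.04² + 0.22² + 0.25² + 0.05² = 0.0400 + 0.0576 + 0.0016 + 0.0484 + 0.0625 + 0.0025 = 0.2126
Σp_2ᵢ² = 0.04² + 0.02² + 0.12² + 0.02² + 0.25² + 0.55² = 0.0016 + 0.0004 + 0.0144 + 0.0004 + 0.0625 + 0.3025 = 0.3818
O = 0.1120 / √(0.2126 × 0.3818) = 0.1120 / 0.28490 = 0.3931
O = 0.3931 < 0.6 → No.

No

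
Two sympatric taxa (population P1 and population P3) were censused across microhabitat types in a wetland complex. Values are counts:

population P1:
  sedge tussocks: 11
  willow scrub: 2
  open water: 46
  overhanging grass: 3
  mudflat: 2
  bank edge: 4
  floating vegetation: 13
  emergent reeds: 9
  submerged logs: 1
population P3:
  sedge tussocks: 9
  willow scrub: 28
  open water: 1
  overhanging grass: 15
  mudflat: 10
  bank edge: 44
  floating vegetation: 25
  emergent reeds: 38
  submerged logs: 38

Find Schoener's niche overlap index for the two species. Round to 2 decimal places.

Proportions for population P1 (n=91): 11/91=0.1209, 2/91=0.0220, 46/91=0.5055, 3/91=0.0330, 2/91=0.0220, 4/91=0.0440, 13/91=0.1429, 9/91=0.0989, 1/91=0.0110
Proportions for population P3 (n=208): 9/208=0.0433, 28/208=0.1346, 1/208=0.0048, 15/208=0.0721, 10/208=0.0481, 44/208=0.2115, 25/208=0.1202, 38/208=0.1827, 38/208=0.1827
Σ|p₁ᵢ − p₂ᵢ| = 0.0776 + 0.1126 + 0.5007 + 0.0391 + 0.0261 + 0.1675 + 0.0227 + 0.0838 + 0.1717 = 1.2018
D = 1 − ½ × 1.2018 = 1 − 0.60090 = 0.39910

0.40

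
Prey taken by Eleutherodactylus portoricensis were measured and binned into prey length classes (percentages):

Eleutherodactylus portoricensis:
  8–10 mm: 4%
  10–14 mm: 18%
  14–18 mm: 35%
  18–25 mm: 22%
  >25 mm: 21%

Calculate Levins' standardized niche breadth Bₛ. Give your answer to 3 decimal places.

0.754

Convert percentages to proportions (divide by 100).
Σpᵢ² = 0.04² + 0.18² + 0.35² + 0.22² + 0.21² = 0.0016 + 0.0324 + 0.1225 + 0.0484 + 0.0441 = 0.2490
B = 1 / 0.2490 = 4.01606
Bₛ = (B − 1)/(n − 1) = (4.01606 − 1)/(5 − 1) = 3.01606/4 = 0.75402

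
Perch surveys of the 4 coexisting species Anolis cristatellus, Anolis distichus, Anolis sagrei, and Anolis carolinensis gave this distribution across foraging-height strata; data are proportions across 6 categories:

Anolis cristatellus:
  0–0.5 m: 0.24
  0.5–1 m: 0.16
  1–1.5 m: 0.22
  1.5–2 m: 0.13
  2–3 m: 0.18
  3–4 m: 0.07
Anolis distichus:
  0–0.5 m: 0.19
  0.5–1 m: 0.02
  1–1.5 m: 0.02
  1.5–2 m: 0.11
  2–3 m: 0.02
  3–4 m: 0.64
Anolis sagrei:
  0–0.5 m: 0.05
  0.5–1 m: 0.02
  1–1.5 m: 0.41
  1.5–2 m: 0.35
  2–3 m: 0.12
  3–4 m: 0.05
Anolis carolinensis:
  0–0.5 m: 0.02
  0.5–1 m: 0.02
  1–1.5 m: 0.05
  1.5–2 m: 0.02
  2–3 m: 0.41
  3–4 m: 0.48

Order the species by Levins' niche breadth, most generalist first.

Anolis cristatellus > Anolis sagrei > Anolis carolinensis > Anolis distichus

Σp_crisᵢ² = 0.24² + 0.16² + 0.22² + 0.13² + 0.18² + 0.07² = 0.0576 + 0.0256 + 0.0484 + 0.0169 + 0.0324 + 0.0049 = 0.1858
B_cris = 1 / 0.1858 = 5.3821
Σp_distᵢ² = 0.19² + 0.02² + 0.02² + 0.11² + 0.02² + 0.64² = 0.0361 + 0.0004 + 0.0004 + 0.0121 + 0.0004 + 0.4096 = 0.4590
B_dist = 1 / 0.4590 = 2.1786
Σp_sagrᵢ² = 0.05² + 0.02² + 0.41² + 0.35² + 0.12² + 0.05² = 0.0025 + 0.0004 + 0.1681 + 0.1225 + 0.0144 + 0.0025 = 0.3104
B_sagr = 1 / 0.3104 = 3.2216
Σp_caroᵢ² = 0.02² + 0.02² + 0.05² + 0.02² + 0.41² + 0.48² = 0.0004 + 0.0004 + 0.0025 + 0.0004 + 0.1681 + 0.2304 = 0.4022
B_caro = 1 / 0.4022 = 2.4863
Ranking by B (broadest → narrowest): Anolis cristatellus (5.38) > Anolis sagrei (3.22) > Anolis carolinensis (2.49) > Anolis distichus (2.18)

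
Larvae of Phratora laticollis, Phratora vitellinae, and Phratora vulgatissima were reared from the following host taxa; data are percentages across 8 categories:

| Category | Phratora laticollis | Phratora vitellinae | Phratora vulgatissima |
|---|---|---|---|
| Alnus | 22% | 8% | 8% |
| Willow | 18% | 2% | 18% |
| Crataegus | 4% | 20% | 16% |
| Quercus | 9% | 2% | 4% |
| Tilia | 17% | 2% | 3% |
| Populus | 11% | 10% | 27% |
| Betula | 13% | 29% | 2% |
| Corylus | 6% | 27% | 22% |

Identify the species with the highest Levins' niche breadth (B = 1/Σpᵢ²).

Phratora laticollis

Convert percentages to proportions (divide by 100).
Σp_latiᵢ² = 0.22² + 0.18² + 0.04² + 0.09² + 0.17² + 0.11² + 0.13² + 0.06² = 0.0484 + 0.0324 + 0.0016 + 0.0081 + 0.0289 + 0.0121 + 0.0169 + 0.0036 = 0.1520
B_lati = 1 / 0.1520 = 6.5789
Σp_viteᵢ² = 0.08² + 0.02² + 0.20² + 0.02² + 0.02² + 0.10² + 0.29² + 0.27² = 0.0064 + 0.0004 + 0.0400 + 0.0004 + 0.0004 + 0.0100 + 0.0841 + 0.0729 = 0.2146
B_vite = 1 / 0.2146 = 4.6598
Σp_vulgᵢ² = 0.08² + 0.18² + 0.16² + 0.04² + 0.03² + 0.27² + 0.02² + 0.22² = 0.0064 + 0.0324 + 0.0256 + 0.0016 + 0.0009 + 0.0729 + 0.0004 + 0.0484 = 0.1886
B_vulg = 1 / 0.1886 = 5.3022
Highest B → broadest niche (most generalist): Phratora laticollis (B = 6.58).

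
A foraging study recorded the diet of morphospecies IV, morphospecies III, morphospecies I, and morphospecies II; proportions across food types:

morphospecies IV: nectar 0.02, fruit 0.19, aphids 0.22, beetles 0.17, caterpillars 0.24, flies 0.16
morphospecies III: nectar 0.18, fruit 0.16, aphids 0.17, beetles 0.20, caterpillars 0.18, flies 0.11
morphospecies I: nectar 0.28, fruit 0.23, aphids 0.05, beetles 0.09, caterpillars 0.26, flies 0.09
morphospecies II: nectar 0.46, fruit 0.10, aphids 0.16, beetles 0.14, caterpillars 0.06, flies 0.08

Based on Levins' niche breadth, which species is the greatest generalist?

Σp_IVᵢ² = 0.02² + 0.19² + 0.22² + 0.17² + 0.24² + 0.16² = 0.0004 + 0.0361 + 0.0484 + 0.0289 + 0.0576 + 0.0256 = 0.1970
B_IV = 1 / 0.1970 = 5.0761
Σp_IIIᵢ² = 0.18² + 0.16² + 0.17² + 0.20² + 0.18² + 0.11² = 0.0324 + 0.0256 + 0.0289 + 0.0400 + 0.0324 + 0.0121 = 0.1714
B_III = 1 / 0.1714 = 5.8343
Σp_Iᵢ² = 0.28² + 0.23² + 0.05² + 0.09² + 0.26² + 0.09² = 0.0784 + 0.0529 + 0.0025 + 0.0081 + 0.0676 + 0.0081 = 0.2176
B_I = 1 / 0.2176 = 4.5956
Σp_IIᵢ² = 0.46² + 0.10² + 0.16² + 0.14² + 0.06² + 0.08² = 0.2116 + 0.0100 + 0.0256 + 0.0196 + 0.0036 + 0.0064 = 0.2768
B_II = 1 / 0.2768 = 3.6127
Highest B → broadest niche (most generalist): morphospecies III (B = 5.83).

morphospecies III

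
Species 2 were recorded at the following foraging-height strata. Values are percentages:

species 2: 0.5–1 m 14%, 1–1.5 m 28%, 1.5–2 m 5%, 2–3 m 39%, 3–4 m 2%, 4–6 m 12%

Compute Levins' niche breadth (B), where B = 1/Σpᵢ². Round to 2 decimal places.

Convert percentages to proportions (divide by 100).
Σpᵢ² = 0.14² + 0.28² + 0.05² + 0.39² + 0.02² + 0.12² = 0.0196 + 0.0784 + 0.0025 + 0.1521 + 0.0004 + 0.0144 = 0.2674
B = 1 / 0.2674 = 3.7397

3.74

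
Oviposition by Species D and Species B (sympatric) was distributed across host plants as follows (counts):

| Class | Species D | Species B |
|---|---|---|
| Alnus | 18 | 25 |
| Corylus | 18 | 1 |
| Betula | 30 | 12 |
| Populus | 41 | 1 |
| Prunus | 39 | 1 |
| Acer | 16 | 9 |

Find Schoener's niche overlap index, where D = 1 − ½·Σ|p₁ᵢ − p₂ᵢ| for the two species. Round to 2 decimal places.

Proportions for Species D (n=162): 18/162=0.1111, 18/162=0.1111, 30/162=0.1852, 41/162=0.2531, 39/162=0.2407, 16/162=0.0988
Proportions for Species B (n=49): 25/49=0.5102, 1/49=0.0204, 12/49=0.2449, 1/49=0.0204, 1/49=0.0204, 9/49=0.1837
Σ|p₁ᵢ − p₂ᵢ| = 0.3991 + 0.0907 + 0.0597 + 0.2327 + 0.2203 + 0.0849 = 1.0874
D = 1 − ½ × 1.0874 = 1 − 0.54370 = 0.45630

0.46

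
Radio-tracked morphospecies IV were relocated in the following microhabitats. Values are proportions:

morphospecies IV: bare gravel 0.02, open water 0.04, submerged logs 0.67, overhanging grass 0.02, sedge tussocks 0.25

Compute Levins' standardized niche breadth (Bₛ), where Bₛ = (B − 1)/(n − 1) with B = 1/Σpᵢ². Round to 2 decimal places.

0.24

Σpᵢ² = 0.02² + 0.04² + 0.67² + 0.02² + 0.25² = 0.0004 + 0.0016 + 0.4489 + 0.0004 + 0.0625 = 0.5138
B = 1 / 0.5138 = 1.9463
Bₛ = (B − 1)/(n − 1) = (1.9463 − 1)/(5 − 1) = 0.9463/4 = 0.2366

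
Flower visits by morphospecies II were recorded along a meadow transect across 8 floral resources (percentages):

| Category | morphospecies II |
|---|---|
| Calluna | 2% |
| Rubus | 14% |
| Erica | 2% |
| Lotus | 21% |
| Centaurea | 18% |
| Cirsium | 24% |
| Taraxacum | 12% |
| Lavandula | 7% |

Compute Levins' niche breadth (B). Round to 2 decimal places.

5.75

Convert percentages to proportions (divide by 100).
Σpᵢ² = 0.02² + 0.14² + 0.02² + 0.21² + 0.18² + 0.24² + 0.12² + 0.07² = 0.0004 + 0.0196 + 0.0004 + 0.0441 + 0.0324 + 0.0576 + 0.0144 + 0.0049 = 0.1738
B = 1 / 0.1738 = 5.7537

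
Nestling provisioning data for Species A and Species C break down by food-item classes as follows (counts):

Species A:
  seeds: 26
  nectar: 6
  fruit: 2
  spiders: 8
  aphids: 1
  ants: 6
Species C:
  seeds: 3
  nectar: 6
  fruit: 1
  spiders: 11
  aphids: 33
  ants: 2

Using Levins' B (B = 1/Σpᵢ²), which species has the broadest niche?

Species A

Proportions for Species A (n=49): 26/49=0.5306, 6/49=0.1224, 2/49=0.0408, 8/49=0.1633, 1/49=0.0204, 6/49=0.1224
Proportions for Species C (n=56): 3/56=0.0536, 6/56=0.1071, 1/56=0.0179, 11/56=0.1964, 33/56=0.5893, 2/56=0.0357
Σp_Aᵢ² = 0.5306² + 0.1224² + 0.0408² + 0.1633² + 0.0204² + 0.1224² = 0.281536 + 0.014982 + 0.001665 + 0.026667 + 0.000416 + 0.014982 = 0.340248
B_A = 1 / 0.340248 = 2.9390
Σp_Cᵢ² = 0.0536² + 0.1071² + 0.0179² + 0.1964² + 0.5893² + 0.0357² = 0.002873 + 0.011470 + 0.000320 + 0.038573 + 0.347274 + 0.001274 = 0.401784
B_C = 1 / 0.401784 = 2.4889
Highest B → broadest niche (most generalist): Species A (B = 2.94).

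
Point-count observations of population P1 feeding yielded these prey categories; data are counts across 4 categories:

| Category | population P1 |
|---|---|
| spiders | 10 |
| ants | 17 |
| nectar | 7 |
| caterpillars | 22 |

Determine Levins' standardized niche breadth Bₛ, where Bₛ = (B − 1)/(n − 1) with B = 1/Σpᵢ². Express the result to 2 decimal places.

Proportions for population P1 (n=56): 10/56=0.1786, 17/56=0.3036, 7/56=0.1250, 22/56=0.3929
Σpᵢ² = 0.1786² + 0.3036² + 0.1250² + 0.3929² = 0.031898 + 0.092173 + 0.015625 + 0.154370 = 0.294066
B = 1 / 0.294066 = 3.4006
Bₛ = (B − 1)/(n − 1) = (3.4006 − 1)/(4 − 1) = 2.4006/3 = 0.8002

0.80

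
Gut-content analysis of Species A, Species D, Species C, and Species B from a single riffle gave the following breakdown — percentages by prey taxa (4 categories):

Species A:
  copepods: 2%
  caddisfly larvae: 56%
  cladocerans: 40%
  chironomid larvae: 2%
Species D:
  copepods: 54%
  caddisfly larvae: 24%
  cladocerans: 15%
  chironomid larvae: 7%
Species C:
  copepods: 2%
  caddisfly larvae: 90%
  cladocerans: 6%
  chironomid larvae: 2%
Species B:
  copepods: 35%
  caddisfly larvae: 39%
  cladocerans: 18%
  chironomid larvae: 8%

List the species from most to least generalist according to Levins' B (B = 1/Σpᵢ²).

Species B > Species D > Species A > Species C

Convert percentages to proportions (divide by 100).
Σp_Aᵢ² = 0.02² + 0.56² + 0.40² + 0.02² = 0.0004 + 0.3136 + 0.1600 + 0.0004 = 0.4744
B_A = 1 / 0.4744 = 2.1079
Σp_Dᵢ² = 0.54² + 0.24² + 0.15² + 0.07² = 0.2916 + 0.0576 + 0.0225 + 0.0049 = 0.3766
B_D = 1 / 0.3766 = 2.6553
Σp_Cᵢ² = 0.02² + 0.90² + 0.06² + 0.02² = 0.0004 + 0.8100 + 0.0036 + 0.0004 = 0.8144
B_C = 1 / 0.8144 = 1.2279
Σp_Bᵢ² = 0.35² + 0.39² + 0.18² + 0.08² = 0.1225 + 0.1521 + 0.0324 + 0.0064 = 0.3134
B_B = 1 / 0.3134 = 3.1908
Ranking by B (broadest → narrowest): Species B (3.19) > Species D (2.66) > Species A (2.11) > Species C (1.23)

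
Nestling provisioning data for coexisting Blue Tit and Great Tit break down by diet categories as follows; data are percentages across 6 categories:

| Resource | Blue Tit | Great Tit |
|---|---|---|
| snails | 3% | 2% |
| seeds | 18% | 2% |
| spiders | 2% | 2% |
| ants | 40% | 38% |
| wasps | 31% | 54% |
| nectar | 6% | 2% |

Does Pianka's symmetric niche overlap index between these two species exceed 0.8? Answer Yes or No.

Convert percentages to proportions (divide by 100).
Σ p₁ᵢp₂ᵢ = 0.0006 + 0.0036 + 0.0004 + 0.1520 + 0.1674 + 0.0012 = 0.3252
Σp_1ᵢ² = 0.03² + 0.18² + 0.02² + 0.40² + 0.31² + 0.06² = 0.0009 + 0.0324 + 0.0004 + 0.1600 + 0.0961 + 0.0036 = 0.2934
Σp_2ᵢ² = 0.02² + 0.02² + 0.02² + 0.38² + 0.54² + 0.02² = 0.0004 + 0.0004 + 0.0004 + 0.1444 + 0.2916 + 0.0004 = 0.4376
O = 0.3252 / √(0.2934 × 0.4376) = 0.3252 / 0.35832 = 0.9076
O = 0.9076 > 0.8 → Yes.

Yes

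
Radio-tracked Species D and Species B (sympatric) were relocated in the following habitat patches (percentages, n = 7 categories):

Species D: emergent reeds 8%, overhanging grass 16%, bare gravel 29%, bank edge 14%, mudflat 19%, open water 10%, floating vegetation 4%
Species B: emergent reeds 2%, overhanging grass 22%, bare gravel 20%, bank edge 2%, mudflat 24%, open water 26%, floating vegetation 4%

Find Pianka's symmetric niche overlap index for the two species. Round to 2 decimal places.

0.86

Convert percentages to proportions (divide by 100).
Σ p₁ᵢp₂ᵢ = 0.0016 + 0.0352 + 0.0580 + 0.0028 + 0.0456 + 0.0260 + 0.0016 = 0.1708
Σp_1ᵢ² = 0.08² + 0.16² + 0.29² + 0.14² + 0.19² + 0.10² + 0.04² = 0.0064 + 0.0256 + 0.0841 + 0.0196 + 0.0361 + 0.0100 + 0.0016 = 0.1834
Σp_2ᵢ² = 0.02² + 0.22² + 0.20² + 0.02² + 0.24² + 0.26² + 0.04² = 0.0004 + 0.0484 + 0.0400 + 0.0004 + 0.0576 + 0.0676 + 0.0016 = 0.2160
O = 0.1708 / √(0.1834 × 0.2160) = 0.1708 / 0.19903 = 0.8582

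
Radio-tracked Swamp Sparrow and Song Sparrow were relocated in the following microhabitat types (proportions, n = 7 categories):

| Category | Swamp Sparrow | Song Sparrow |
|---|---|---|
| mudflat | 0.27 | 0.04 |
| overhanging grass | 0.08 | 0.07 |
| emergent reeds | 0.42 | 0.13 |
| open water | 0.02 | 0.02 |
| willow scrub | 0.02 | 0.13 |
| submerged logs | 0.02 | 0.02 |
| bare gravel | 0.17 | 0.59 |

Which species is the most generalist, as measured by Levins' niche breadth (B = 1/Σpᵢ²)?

Swamp Sparrow

Σp_Swamᵢ² = 0.27² + 0.08² + 0.42² + 0.02² + 0.02² + 0.02² + 0.17² = 0.0729 + 0.0064 + 0.1764 + 0.0004 + 0.0004 + 0.0004 + 0.0289 = 0.2858
B_Swam = 1 / 0.2858 = 3.4990
Σp_Songᵢ² = 0.04² + 0.07² + 0.13² + 0.02² + 0.13² + 0.02² + 0.59² = 0.0016 + 0.0049 + 0.0169 + 0.0004 + 0.0169 + 0.0004 + 0.3481 = 0.3892
B_Song = 1 / 0.3892 = 2.5694
Highest B → broadest niche (most generalist): Swamp Sparrow (B = 3.50).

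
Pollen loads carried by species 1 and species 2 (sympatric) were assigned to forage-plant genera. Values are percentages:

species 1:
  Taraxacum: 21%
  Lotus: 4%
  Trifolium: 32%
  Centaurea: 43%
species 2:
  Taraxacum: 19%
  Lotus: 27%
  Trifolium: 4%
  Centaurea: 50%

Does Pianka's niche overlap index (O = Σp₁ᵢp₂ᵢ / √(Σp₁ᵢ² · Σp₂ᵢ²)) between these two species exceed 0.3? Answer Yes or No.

Convert percentages to proportions (divide by 100).
Σ p₁ᵢp₂ᵢ = 0.0399 + 0.0108 + 0.0128 + 0.2150 = 0.2785
Σp_1ᵢ² = 0.21² + 0.04² + 0.32² + 0.43² = 0.0441 + 0.0016 + 0.1024 + 0.1849 = 0.3330
Σp_2ᵢ² = 0.19² + 0.27² + 0.04² + 0.50² = 0.0361 + 0.0729 + 0.0016 + 0.2500 = 0.3606
O = 0.2785 / √(0.3330 × 0.3606) = 0.2785 / 0.34653 = 0.8037
O = 0.8037 > 0.3 → Yes.

Yes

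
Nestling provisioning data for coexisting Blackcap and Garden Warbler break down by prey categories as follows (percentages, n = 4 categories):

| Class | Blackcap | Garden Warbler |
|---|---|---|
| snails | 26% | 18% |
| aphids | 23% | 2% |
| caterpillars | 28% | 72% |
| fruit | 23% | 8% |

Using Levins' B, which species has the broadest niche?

Convert percentages to proportions (divide by 100).
Σp_Blacᵢ² = 0.26² + 0.23² + 0.28² + 0.23² = 0.0676 + 0.0529 + 0.0784 + 0.0529 = 0.2518
B_Blac = 1 / 0.2518 = 3.9714
Σp_Warbᵢ² = 0.18² + 0.02² + 0.72² + 0.08² = 0.0324 + 0.0004 + 0.5184 + 0.0064 = 0.5576
B_Warb = 1 / 0.5576 = 1.7934
Highest B → broadest niche (most generalist): Blackcap (B = 3.97).

Blackcap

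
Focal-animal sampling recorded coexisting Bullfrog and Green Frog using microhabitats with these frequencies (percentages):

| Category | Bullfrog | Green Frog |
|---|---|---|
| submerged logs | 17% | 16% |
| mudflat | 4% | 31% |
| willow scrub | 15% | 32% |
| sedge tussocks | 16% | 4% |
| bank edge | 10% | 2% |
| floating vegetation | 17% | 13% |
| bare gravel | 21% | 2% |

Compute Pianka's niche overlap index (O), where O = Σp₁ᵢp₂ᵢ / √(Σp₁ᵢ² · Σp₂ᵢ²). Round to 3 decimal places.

0.617

Convert percentages to proportions (divide by 100).
Σ p₁ᵢp₂ᵢ = 0.0272 + 0.0124 + 0.0480 + 0.0064 + 0.0020 + 0.0221 + 0.0042 = 0.1223
Σp_1ᵢ² = 0.17² + 0.04² + 0.15² + 0.16² + 0.10² + 0.17² + 0.21² = 0.0289 + 0.0016 + 0.0225 + 0.0256 + 0.0100 + 0.0289 + 0.0441 = 0.1616
Σp_2ᵢ² = 0.16² + 0.31² + 0.32² + 0.04² + 0.02² + 0.13² + 0.02² = 0.0256 + 0.0961 + 0.1024 + 0.0016 + 0.0004 + 0.0169 + 0.0004 = 0.2434
O = 0.1223 / √(0.1616 × 0.2434) = 0.1223 / 0.198327 = 0.61666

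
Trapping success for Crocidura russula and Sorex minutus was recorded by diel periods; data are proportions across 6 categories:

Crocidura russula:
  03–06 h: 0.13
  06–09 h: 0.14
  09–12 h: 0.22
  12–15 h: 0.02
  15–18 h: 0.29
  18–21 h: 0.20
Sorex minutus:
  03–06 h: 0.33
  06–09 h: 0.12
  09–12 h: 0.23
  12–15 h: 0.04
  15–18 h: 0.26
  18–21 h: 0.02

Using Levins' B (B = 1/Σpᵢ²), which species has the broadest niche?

Σp_russᵢ² = 0.13² + 0.14² + 0.22² + 0.02² + 0.29² + 0.20² = 0.0169 + 0.0196 + 0.0484 + 0.0004 + 0.0841 + 0.0400 = 0.2094
B_russ = 1 / 0.2094 = 4.7755
Σp_minuᵢ² = 0.33² + 0.12² + 0.23² + 0.04² + 0.26² + 0.02² = 0.1089 + 0.0144 + 0.0529 + 0.0016 + 0.0676 + 0.0004 = 0.2458
B_minu = 1 / 0.2458 = 4.0683
Highest B → broadest niche (most generalist): Crocidura russula (B = 4.78).

Crocidura russula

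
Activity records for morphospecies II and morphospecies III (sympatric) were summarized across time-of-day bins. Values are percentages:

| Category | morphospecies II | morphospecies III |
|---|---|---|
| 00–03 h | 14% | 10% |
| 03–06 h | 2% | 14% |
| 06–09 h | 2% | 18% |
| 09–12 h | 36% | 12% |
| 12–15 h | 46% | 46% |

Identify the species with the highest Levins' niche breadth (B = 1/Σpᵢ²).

morphospecies III

Convert percentages to proportions (divide by 100).
Σp_IIᵢ² = 0.14² + 0.02² + 0.02² + 0.36² + 0.46² = 0.0196 + 0.0004 + 0.0004 + 0.1296 + 0.2116 = 0.3616
B_II = 1 / 0.3616 = 2.7655
Σp_IIIᵢ² = 0.10² + 0.14² + 0.18² + 0.12² + 0.46² = 0.0100 + 0.0196 + 0.0324 + 0.0144 + 0.2116 = 0.2880
B_III = 1 / 0.2880 = 3.4722
Highest B → broadest niche (most generalist): morphospecies III (B = 3.47).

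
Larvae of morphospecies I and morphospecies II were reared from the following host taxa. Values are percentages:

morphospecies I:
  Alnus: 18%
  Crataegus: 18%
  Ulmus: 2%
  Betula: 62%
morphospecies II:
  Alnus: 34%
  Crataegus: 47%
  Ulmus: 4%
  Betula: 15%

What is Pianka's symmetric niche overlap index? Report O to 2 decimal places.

0.60

Convert percentages to proportions (divide by 100).
Σ p₁ᵢp₂ᵢ = 0.0612 + 0.0846 + 0.0008 + 0.0930 = 0.2396
Σp_1ᵢ² = 0.18² + 0.18² + 0.02² + 0.62² = 0.0324 + 0.0324 + 0.0004 + 0.3844 = 0.4496
Σp_2ᵢ² = 0.34² + 0.47² + 0.04² + 0.15² = 0.1156 + 0.2209 + 0.0016 + 0.0225 = 0.3606
O = 0.2396 / √(0.4496 × 0.3606) = 0.2396 / 0.40265 = 0.5951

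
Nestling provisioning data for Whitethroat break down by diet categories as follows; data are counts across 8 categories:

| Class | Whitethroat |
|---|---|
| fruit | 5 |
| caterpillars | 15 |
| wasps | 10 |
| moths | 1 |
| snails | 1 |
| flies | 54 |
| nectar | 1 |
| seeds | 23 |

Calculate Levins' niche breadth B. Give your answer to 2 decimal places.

Proportions for Whitethroat (n=110): 5/110=0.0455, 15/110=0.1364, 10/110=0.0909, 1/110=0.0091, 1/110=0.0091, 54/110=0.4909, 1/110=0.0091, 23/110=0.2091
Σpᵢ² = 0.0455² + 0.1364² + 0.0909² + 0.0091² + 0.0091² + 0.4909² + 0.0091² + 0.2091² = 0.002070 + 0.018605 + 0.008263 + 0.000083 + 0.000083 + 0.240983 + 0.000083 + 0.043723 = 0.313893
B = 1 / 0.313893 = 3.1858

3.19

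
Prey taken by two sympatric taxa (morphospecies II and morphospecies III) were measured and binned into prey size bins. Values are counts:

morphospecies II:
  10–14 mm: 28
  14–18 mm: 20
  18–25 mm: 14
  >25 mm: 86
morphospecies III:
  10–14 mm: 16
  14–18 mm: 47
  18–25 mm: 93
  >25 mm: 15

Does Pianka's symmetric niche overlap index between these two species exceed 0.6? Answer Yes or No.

Proportions for morphospecies II (n=148): 28/148=0.1892, 20/148=0.1351, 14/148=0.0946, 86/148=0.5811
Proportions for morphospecies III (n=171): 16/171=0.0936, 47/171=0.2749, 93/171=0.5439, 15/171=0.0877
Σ p₁ᵢp₂ᵢ = 0.017709 + 0.037139 + 0.051453 + 0.050962 = 0.157263
Σp_1ᵢ² = 0.1892² + 0.1351² + 0.0946² + 0.5811² = 0.035797 + 0.018252 + 0.008949 + 0.337677 = 0.400675
Σp_2ᵢ² = 0.0936² + 0.2749² + 0.5439² + 0.0877² = 0.008761 + 0.075570 + 0.295827 + 0.007691 = 0.387849
O = 0.157263 / √(0.400675 × 0.387849) = 0.157263 / 0.3942098 = 0.3989
O = 0.3989 < 0.6 → No.

No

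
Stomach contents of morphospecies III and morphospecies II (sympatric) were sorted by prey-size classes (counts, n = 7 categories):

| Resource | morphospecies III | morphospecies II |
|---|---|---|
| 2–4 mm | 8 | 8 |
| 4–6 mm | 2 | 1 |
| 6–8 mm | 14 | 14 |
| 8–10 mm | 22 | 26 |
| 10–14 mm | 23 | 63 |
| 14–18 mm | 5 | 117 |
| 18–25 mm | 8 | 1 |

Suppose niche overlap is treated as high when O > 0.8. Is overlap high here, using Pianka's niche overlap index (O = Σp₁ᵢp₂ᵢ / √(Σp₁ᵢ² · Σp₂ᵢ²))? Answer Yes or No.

Proportions for morphospecies III (n=82): 8/82=0.0976, 2/82=0.0244, 14/82=0.1707, 22/82=0.2683, 23/82=0.2805, 5/82=0.0610, 8/82=0.0976
Proportions for morphospecies II (n=230): 8/230=0.0348, 1/230=0.0043, 14/230=0.0609, 26/230=0.1130, 63/230=0.2739, 117/230=0.5087, 1/230=0.0043
Σ p₁ᵢp₂ᵢ = 0.003396 + 0.000105 + 0.010396 + 0.030318 + 0.076829 + 0.031031 + 0.000420 = 0.152495
Σp_1ᵢ² = 0.0976² + 0.0244² + 0.1707² + 0.2683² + 0.2805² + 0.0610² + 0.0976² = 0.009526 + 0.000595 + 0.029138 + 0.071985 + 0.078680 + 0.003721 + 0.009526 = 0.203171
Σp_2ᵢ² = 0.0348² + 0.0043² + 0.0609² + 0.1130² + 0.2739² + 0.5087² + 0.0043² = 0.001211 + 0.000018 + 0.003709 + 0.012769 + 0.075021 + 0.258776 + 0.000018 = 0.351522
O = 0.152495 / √(0.203171 × 0.351522) = 0.152495 / 0.2672435 = 0.5706
O = 0.5706 < 0.8 → No.

No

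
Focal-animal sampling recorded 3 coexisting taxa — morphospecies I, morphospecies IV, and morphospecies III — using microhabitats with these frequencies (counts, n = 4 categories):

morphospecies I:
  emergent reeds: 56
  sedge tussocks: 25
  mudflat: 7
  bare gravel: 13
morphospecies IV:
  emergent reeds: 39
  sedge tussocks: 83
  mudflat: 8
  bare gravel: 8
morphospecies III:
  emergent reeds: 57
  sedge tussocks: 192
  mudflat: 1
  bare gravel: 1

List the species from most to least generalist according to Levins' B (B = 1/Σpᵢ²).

morphospecies I > morphospecies IV > morphospecies III

Proportions for morphospecies I (n=101): 56/101=0.5545, 25/101=0.2475, 7/101=0.0693, 13/101=0.1287
Proportions for morphospecies IV (n=138): 39/138=0.2826, 83/138=0.6014, 8/138=0.0580, 8/138=0.0580
Proportions for morphospecies III (n=251): 57/251=0.2271, 192/251=0.7649, 1/251=0.0040, 1/251=0.0040
Σp_Iᵢ² = 0.5545² + 0.2475² + 0.0693² + 0.1287² = 0.307470 + 0.061256 + 0.004802 + 0.016564 = 0.390092
B_I = 1 / 0.390092 = 2.5635
Σp_IVᵢ² = 0.2826² + 0.6014² + 0.0580² + 0.0580² = 0.079863 + 0.361682 + 0.003364 + 0.003364 = 0.448273
B_IV = 1 / 0.448273 = 2.2308
Σp_IIIᵢ² = 0.2271² + 0.7649² + 0.0040² + 0.0040² = 0.051574 + 0.585072 + 0.000016 + 0.000016 = 0.636678
B_III = 1 / 0.636678 = 1.5707
Ranking by B (broadest → narrowest): morphospecies I (2.56) > morphospecies IV (2.23) > morphospecies III (1.57)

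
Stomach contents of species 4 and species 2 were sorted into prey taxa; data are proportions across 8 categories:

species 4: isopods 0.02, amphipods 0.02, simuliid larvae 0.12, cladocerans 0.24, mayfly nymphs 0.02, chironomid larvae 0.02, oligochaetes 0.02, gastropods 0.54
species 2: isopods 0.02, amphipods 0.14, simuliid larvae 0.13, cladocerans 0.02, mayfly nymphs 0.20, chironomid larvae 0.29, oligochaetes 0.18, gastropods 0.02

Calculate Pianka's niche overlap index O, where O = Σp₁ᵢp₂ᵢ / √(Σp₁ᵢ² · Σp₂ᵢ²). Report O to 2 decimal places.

0.18

Σ p₁ᵢp₂ᵢ = 0.0004 + 0.0028 + 0.0156 + 0.0048 + 0.0040 + 0.0058 + 0.0036 + 0.0108 = 0.0478
Σp_1ᵢ² = 0.02² + 0.02² + 0.12² + 0.24² + 0.02² + 0.02² + 0.02² + 0.54² = 0.0004 + 0.0004 + 0.0144 + 0.0576 + 0.0004 + 0.0004 + 0.0004 + 0.2916 = 0.3656
Σp_2ᵢ² = 0.02² + 0.14² + 0.13² + 0.02² + 0.20² + 0.29² + 0.18² + 0.02² = 0.0004 + 0.0196 + 0.0169 + 0.0004 + 0.0400 + 0.0841 + 0.0324 + 0.0004 = 0.1942
O = 0.0478 / √(0.3656 × 0.1942) = 0.0478 / 0.26646 = 0.1794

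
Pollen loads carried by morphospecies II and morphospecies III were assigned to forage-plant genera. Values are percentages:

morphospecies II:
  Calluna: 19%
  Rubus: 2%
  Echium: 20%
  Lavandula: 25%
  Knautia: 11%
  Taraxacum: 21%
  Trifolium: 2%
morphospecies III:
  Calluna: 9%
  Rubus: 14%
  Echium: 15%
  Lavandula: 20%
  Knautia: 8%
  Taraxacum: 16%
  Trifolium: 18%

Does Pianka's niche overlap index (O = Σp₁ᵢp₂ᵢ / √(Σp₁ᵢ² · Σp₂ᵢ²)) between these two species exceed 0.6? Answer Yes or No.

Convert percentages to proportions (divide by 100).
Σ p₁ᵢp₂ᵢ = 0.0171 + 0.0028 + 0.0300 + 0.0500 + 0.0088 + 0.0336 + 0.0036 = 0.1459
Σp_1ᵢ² = 0.19² + 0.02² + 0.20² + 0.25² + 0.11² + 0.21² + 0.02² = 0.0361 + 0.0004 + 0.0400 + 0.0625 + 0.0121 + 0.0441 + 0.0004 = 0.1956
Σp_2ᵢ² = 0.09² + 0.14² + 0.15² + 0.20² + 0.08² + 0.16² + 0.18² = 0.0081 + 0.0196 + 0.0225 + 0.0400 + 0.0064 + 0.0256 + 0.0324 = 0.1546
O = 0.1459 / √(0.1956 × 0.1546) = 0.1459 / 0.17390 = 0.8390
O = 0.8390 > 0.6 → Yes.

Yes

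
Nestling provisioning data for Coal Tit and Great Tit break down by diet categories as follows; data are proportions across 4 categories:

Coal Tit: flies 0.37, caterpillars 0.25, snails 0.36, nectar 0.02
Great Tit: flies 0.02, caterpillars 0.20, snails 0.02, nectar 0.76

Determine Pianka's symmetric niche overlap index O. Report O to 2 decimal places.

0.18

Σ p₁ᵢp₂ᵢ = 0.0074 + 0.0500 + 0.0072 + 0.0152 = 0.0798
Σp_1ᵢ² = 0.37² + 0.25² + 0.36² + 0.02² = 0.1369 + 0.0625 + 0.1296 + 0.0004 = 0.3294
Σp_2ᵢ² = 0.02² + 0.20² + 0.02² + 0.76² = 0.0004 + 0.0400 + 0.0004 + 0.5776 = 0.6184
O = 0.0798 / √(0.3294 × 0.6184) = 0.0798 / 0.45133 = 0.1768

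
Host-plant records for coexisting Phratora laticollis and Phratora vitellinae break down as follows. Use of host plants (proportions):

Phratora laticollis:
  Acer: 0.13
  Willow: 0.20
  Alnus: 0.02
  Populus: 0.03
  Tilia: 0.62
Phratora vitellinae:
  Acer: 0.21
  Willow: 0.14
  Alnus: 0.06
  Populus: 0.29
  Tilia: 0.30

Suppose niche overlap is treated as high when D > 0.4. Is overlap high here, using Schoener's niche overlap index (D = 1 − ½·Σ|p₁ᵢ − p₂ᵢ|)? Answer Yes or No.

Yes

Σ|p₁ᵢ − p₂ᵢ| = 0.08 + 0.06 + 0.04 + 0.26 + 0.32 = 0.76
D = 1 − ½ × 0.76 = 1 − 0.380 = 0.6200
D = 0.6200 > 0.4 → Yes.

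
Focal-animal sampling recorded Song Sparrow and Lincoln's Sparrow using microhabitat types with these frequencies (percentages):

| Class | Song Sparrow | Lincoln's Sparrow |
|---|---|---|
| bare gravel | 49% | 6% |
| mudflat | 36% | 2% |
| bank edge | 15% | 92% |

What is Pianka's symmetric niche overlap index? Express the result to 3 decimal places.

0.302

Convert percentages to proportions (divide by 100).
Σ p₁ᵢp₂ᵢ = 0.0294 + 0.0072 + 0.1380 = 0.1746
Σp_1ᵢ² = 0.49² + 0.36² + 0.15² = 0.2401 + 0.1296 + 0.0225 = 0.3922
Σp_2ᵢ² = 0.06² + 0.02² + 0.92² = 0.0036 + 0.0004 + 0.8464 = 0.8504
O = 0.1746 / √(0.3922 × 0.8504) = 0.1746 / 0.577518 = 0.30233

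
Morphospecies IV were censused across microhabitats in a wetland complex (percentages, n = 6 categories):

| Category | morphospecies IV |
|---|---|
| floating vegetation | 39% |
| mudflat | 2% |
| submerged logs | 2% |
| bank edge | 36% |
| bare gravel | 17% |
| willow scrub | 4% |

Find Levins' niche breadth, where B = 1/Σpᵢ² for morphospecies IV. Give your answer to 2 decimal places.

3.19

Convert percentages to proportions (divide by 100).
Σpᵢ² = 0.39² + 0.02² + 0.02² + 0.36² + 0.17² + 0.04² = 0.1521 + 0.0004 + 0.0004 + 0.1296 + 0.0289 + 0.0016 = 0.3130
B = 1 / 0.3130 = 3.1949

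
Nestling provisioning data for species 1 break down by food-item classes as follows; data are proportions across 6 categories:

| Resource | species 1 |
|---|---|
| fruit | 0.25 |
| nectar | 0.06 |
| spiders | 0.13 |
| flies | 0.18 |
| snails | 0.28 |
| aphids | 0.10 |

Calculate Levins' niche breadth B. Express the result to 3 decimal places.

4.907

Σpᵢ² = 0.25² + 0.06² + 0.13² + 0.18² + 0.28² + 0.10² = 0.0625 + 0.0036 + 0.0169 + 0.0324 + 0.0784 + 0.0100 = 0.2038
B = 1 / 0.2038 = 4.90677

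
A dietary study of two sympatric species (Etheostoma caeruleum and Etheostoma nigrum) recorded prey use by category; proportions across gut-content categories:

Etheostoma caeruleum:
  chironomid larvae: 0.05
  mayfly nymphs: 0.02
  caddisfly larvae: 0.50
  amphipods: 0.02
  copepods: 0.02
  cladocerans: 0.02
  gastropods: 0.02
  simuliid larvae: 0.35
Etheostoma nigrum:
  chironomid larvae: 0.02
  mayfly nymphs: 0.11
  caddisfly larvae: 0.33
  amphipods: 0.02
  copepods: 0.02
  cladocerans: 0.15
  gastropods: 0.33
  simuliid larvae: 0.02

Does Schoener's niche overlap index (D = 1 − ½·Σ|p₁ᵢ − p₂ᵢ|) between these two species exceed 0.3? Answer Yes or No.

Yes

Σ|p₁ᵢ − p₂ᵢ| = 0.03 + 0.09 + 0.17 + 0.00 + 0.00 + 0.13 + 0.31 + 0.33 = 1.06
D = 1 − ½ × 1.06 = 1 − 0.530 = 0.4700
D = 0.4700 > 0.3 → Yes.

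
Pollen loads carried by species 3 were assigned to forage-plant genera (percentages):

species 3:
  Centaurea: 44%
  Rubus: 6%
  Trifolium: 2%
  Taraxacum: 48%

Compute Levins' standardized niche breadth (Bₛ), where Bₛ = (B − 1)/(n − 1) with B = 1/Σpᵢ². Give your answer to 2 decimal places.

Convert percentages to proportions (divide by 100).
Σpᵢ² = 0.44² + 0.06² + 0.02² + 0.48² = 0.1936 + 0.0036 + 0.0004 + 0.2304 = 0.4280
B = 1 / 0.4280 = 2.3364
Bₛ = (B − 1)/(n − 1) = (2.3364 − 1)/(4 − 1) = 1.3364/3 = 0.4455

0.45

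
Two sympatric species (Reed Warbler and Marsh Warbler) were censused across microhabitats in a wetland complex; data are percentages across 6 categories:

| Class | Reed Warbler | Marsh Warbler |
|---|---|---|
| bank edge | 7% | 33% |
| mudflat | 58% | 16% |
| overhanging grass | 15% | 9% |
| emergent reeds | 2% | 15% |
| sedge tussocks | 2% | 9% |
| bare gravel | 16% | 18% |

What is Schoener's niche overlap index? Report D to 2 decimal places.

0.52

Convert percentages to proportions (divide by 100).
Σ|p₁ᵢ − p₂ᵢ| = 0.26 + 0.42 + 0.06 + 0.13 + 0.07 + 0.02 = 0.96
D = 1 − ½ × 0.96 = 1 − 0.480 = 0.5200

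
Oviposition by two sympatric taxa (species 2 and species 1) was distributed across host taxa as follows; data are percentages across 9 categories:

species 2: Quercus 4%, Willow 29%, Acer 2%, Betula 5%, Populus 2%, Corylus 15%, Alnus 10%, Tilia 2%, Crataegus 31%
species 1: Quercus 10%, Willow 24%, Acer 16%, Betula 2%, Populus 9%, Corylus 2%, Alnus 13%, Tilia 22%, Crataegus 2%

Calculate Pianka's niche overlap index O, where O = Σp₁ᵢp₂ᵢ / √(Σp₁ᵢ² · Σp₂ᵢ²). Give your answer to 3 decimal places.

0.555

Convert percentages to proportions (divide by 100).
Σ p₁ᵢp₂ᵢ = 0.0040 + 0.0696 + 0.0032 + 0.0010 + 0.0018 + 0.0030 + 0.0130 + 0.0044 + 0.0062 = 0.1062
Σp_1ᵢ² = 0.04² + 0.29² + 0.02² + 0.05² + 0.02² + 0.15² + 0.10² + 0.02² + 0.31² = 0.0016 + 0.0841 + 0.0004 + 0.0025 + 0.0004 + 0.0225 + 0.0100 + 0.0004 + 0.0961 = 0.2180
Σp_2ᵢ² = 0.10² + 0.24² + 0.16² + 0.02² + 0.09² + 0.02² + 0.13² + 0.22² + 0.02² = 0.0100 + 0.0576 + 0.0256 + 0.0004 + 0.0081 + 0.0004 + 0.0169 + 0.0484 + 0.0004 = 0.1678
O = 0.1062 / √(0.2180 × 0.1678) = 0.1062 / 0.191260 = 0.55527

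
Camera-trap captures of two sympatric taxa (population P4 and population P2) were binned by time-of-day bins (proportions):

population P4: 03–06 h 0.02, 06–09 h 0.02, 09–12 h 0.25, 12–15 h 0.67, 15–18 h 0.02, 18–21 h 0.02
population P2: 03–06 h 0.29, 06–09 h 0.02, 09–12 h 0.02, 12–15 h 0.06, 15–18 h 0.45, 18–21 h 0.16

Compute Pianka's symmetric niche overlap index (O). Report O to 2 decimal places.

Σ p₁ᵢp₂ᵢ = 0.0058 + 0.0004 + 0.0050 + 0.0402 + 0.0090 + 0.0032 = 0.0636
Σp_1ᵢ² = 0.02² + 0.02² + 0.25² + 0.67² + 0.02² + 0.02² = 0.0004 + 0.0004 + 0.0625 + 0.4489 + 0.0004 + 0.0004 = 0.5130
Σp_2ᵢ² = 0.29² + 0.02² + 0.02² + 0.06² + 0.45² + 0.16² = 0.0841 + 0.0004 + 0.0004 + 0.0036 + 0.2025 + 0.0256 = 0.3166
O = 0.0636 / √(0.5130 × 0.3166) = 0.0636 / 0.40301 = 0.1578

0.16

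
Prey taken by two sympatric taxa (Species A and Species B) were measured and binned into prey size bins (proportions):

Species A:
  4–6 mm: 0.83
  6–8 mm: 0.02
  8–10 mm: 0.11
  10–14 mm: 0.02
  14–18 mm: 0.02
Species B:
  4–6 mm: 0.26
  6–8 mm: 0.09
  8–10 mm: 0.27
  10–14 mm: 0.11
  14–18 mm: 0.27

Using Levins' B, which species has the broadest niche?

Species B

Σp_Aᵢ² = 0.83² + 0.02² + 0.11² + 0.02² + 0.02² = 0.6889 + 0.0004 + 0.0121 + 0.0004 + 0.0004 = 0.7022
B_A = 1 / 0.7022 = 1.4241
Σp_Bᵢ² = 0.26² + 0.09² + 0.27² + 0.11² + 0.27² = 0.0676 + 0.0081 + 0.0729 + 0.0121 + 0.0729 = 0.2336
B_B = 1 / 0.2336 = 4.2808
Highest B → broadest niche (most generalist): Species B (B = 4.28).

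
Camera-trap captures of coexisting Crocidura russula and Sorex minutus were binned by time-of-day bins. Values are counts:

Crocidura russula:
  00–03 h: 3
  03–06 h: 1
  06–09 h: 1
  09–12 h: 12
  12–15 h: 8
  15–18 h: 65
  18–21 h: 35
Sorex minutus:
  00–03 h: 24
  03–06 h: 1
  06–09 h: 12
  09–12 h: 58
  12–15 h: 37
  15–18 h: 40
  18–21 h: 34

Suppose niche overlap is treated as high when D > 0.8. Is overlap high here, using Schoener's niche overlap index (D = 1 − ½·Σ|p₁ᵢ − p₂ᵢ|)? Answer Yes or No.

No

Proportions for Crocidura russula (n=125): 3/125=0.0240, 1/125=0.0080, 1/125=0.0080, 12/125=0.0960, 8/125=0.0640, 65/125=0.5200, 35/125=0.2800
Proportions for Sorex minutus (n=206): 24/206=0.1165, 1/206=0.0049, 12/206=0.0583, 58/206=0.2816, 37/206=0.1796, 40/206=0.1942, 34/206=0.1650
Σ|p₁ᵢ − p₂ᵢ| = 0.0925 + 0.0031 + 0.0503 + 0.1856 + 0.1156 + 0.3258 + 0.1150 = 0.8879
D = 1 − ½ × 0.8879 = 1 − 0.44395 = 0.55605
D = 0.55605 < 0.8 → No.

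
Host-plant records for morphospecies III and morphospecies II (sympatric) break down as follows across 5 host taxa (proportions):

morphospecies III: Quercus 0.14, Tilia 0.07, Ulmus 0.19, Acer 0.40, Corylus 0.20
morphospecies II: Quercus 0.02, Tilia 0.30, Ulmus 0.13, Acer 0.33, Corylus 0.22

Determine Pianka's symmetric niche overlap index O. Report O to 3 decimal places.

Σ p₁ᵢp₂ᵢ = 0.0028 + 0.0210 + 0.0247 + 0.1320 + 0.0440 = 0.2245
Σp_1ᵢ² = 0.14² + 0.07² + 0.19² + 0.40² + 0.20² = 0.0196 + 0.0049 + 0.0361 + 0.1600 + 0.0400 = 0.2606
Σp_2ᵢ² = 0.02² + 0.30² + 0.13² + 0.33² + 0.22² = 0.0004 + 0.0900 + 0.0169 + 0.1089 + 0.0484 = 0.2646
O = 0.2245 / √(0.2606 × 0.2646) = 0.2245 / 0.262592 = 0.85494

0.855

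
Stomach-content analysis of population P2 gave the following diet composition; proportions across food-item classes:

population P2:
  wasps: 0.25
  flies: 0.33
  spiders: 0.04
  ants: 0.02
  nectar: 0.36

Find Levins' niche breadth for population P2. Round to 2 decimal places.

Σpᵢ² = 0.25² + 0.33² + 0.04² + 0.02² + 0.36² = 0.0625 + 0.1089 + 0.0016 + 0.0004 + 0.1296 = 0.3030
B = 1 / 0.3030 = 3.3003

3.30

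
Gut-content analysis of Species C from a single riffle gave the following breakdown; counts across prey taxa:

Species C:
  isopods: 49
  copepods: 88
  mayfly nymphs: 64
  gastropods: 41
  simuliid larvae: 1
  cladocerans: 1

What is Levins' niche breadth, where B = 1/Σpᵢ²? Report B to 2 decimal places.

Proportions for Species C (n=244): 49/244=0.2008, 88/244=0.3607, 64/244=0.2623, 41/244=0.1680, 1/244=0.0041, 1/244=0.0041
Σpᵢ² = 0.2008² + 0.3607² + 0.2623² + 0.1680² + 0.0041² + 0.0041² = 0.040321 + 0.130104 + 0.068801 + 0.028224 + 0.000017 + 0.000017 = 0.267484
B = 1 / 0.267484 = 3.7385

3.74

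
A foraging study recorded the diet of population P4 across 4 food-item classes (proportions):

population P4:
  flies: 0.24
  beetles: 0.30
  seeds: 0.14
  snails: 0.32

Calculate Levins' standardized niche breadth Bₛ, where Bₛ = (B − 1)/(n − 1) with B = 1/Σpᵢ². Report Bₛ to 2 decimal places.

0.90

Σpᵢ² = 0.24² + 0.30² + 0.14² + 0.32² = 0.0576 + 0.0900 + 0.0196 + 0.1024 = 0.2696
B = 1 / 0.2696 = 3.7092
Bₛ = (B − 1)/(n − 1) = (3.7092 − 1)/(4 − 1) = 2.7092/3 = 0.9031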